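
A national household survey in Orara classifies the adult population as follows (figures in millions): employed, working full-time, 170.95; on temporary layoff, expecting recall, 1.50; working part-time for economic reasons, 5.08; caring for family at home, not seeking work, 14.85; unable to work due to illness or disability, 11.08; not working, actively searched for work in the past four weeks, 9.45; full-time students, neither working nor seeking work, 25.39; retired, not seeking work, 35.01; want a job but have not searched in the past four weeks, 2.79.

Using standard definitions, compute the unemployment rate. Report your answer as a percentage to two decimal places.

Employed = 170.95 + 5.08 = 176.03 million (anyone who worked, including part-time for economic reasons, counts as employed).
Unemployed = 1.50 + 9.45 = 10.95 million (jobless and actively searching, or on temporary layoff).
Labor force = 176.03 + 10.95 = 186.98 million.
Unemployment rate = 10.95 / 186.98 = 5.86%.

Unemployment rate ≈ 5.86%.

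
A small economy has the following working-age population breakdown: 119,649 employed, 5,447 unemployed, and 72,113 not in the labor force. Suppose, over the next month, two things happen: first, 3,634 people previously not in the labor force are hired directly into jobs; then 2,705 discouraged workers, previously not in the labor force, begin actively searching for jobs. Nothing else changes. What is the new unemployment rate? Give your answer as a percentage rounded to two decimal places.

Initially, labor force = 119,649 + 5,447 = 125,096, so u = 5,447/125,096 = 4.35%.
After the first change, employed and labor force both rise by 3,634; unemployed unchanged → E = 123,283, U = 5,447, labor force = 128,730.
After the second change, unemployed and labor force both rise by 2,705 → E = 123,283, U = 8,152, labor force = 131,435.
New unemployment rate = 8,152 / 131,435 = 6.20%.

New unemployment rate ≈ 6.20%.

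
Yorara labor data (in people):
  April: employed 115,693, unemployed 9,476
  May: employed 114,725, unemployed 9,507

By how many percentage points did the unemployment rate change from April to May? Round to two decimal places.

April: labor force = 115,693 + 9,476 = 125,169; u = 9,476/125,169 = 7.57%.
May: labor force = 114,725 + 9,507 = 124,232; u = 9,507/124,232 = 7.65%.
Change = 7.65% − 7.57% = +0.08 pp.

The unemployment rate changed by +0.08 percentage points.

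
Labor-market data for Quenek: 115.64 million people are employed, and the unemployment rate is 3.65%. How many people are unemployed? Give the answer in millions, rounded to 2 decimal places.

About 4.38 million are unemployed.

Let U be the number unemployed. The labor force is E + U, and U/(E+U) = 0.0365.
So U = 0.0365 × 115.64 / (1 − 0.0365) = 4.2209 / 0.9635 ≈ 4.38 million.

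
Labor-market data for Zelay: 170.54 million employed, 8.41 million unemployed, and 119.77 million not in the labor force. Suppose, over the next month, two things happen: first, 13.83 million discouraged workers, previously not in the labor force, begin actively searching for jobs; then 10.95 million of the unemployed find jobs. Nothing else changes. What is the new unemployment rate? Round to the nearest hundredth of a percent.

Initially, labor force = 170.54 + 8.41 = 178.95 million, so u = 8.41/178.95 = 4.70%.
After the first change, unemployed and labor force both rise by 13.83 → E = 170.54, U = 22.24, labor force = 192.78 million.
After the second change, unemployed falls and employed rises by 10.95; labor force unchanged → E = 181.49, U = 11.29, labor force = 192.78 million.
New unemployment rate = 11.29 / 192.78 = 5.86%.

New unemployment rate ≈ 5.86%.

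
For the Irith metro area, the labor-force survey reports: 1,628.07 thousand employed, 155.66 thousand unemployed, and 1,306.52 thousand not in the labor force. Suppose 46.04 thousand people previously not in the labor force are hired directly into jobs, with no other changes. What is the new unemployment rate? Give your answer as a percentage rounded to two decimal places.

Initially, labor force = 1,628.07 + 155.66 = 1,783.73 thousand, so u = 155.66/1,783.73 = 8.73%.
After the change, employed and labor force both rise by 46.04; unemployed unchanged → E = 1,674.11, U = 155.66, labor force = 1,829.77 thousand.
New unemployment rate = 155.66 / 1,829.77 = 8.51%.

New unemployment rate ≈ 8.51%.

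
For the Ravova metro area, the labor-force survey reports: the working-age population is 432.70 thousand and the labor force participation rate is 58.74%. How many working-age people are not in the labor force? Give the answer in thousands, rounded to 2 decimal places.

About 178.53 thousand are not in the labor force.

Share not in the labor force = 1 − 0.5874 = 0.4126.
Not in labor force = 0.4126 × 432.70 ≈ 178.53 thousand.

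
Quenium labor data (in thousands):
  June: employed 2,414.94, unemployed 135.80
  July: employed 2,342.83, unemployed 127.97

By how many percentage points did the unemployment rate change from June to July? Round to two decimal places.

The unemployment rate changed by −0.14 percentage points.

June: labor force = 2,414.94 + 135.80 = 2,550.74; u = 135.80/2,550.74 = 5.32%.
July: labor force = 2,342.83 + 127.97 = 2,470.80; u = 127.97/2,470.80 = 5.18%.
Change = 5.18% − 5.32% = −0.14 pp.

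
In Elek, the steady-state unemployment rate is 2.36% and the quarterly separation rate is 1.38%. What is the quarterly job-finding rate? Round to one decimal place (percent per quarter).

Job-finding rate ≈ 57.1% per quarter.

From u* = s/(s+f): f = s·(1−u)/u.
f = 1.38 × (1 − 0.0236) / 0.0236 = 1.3474 / 0.0236 ≈ 57.1% per quarter.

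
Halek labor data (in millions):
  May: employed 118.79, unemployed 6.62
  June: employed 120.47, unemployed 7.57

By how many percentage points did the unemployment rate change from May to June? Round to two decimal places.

The unemployment rate changed by +0.63 percentage points.

May: labor force = 118.79 + 6.62 = 125.41; u = 6.62/125.41 = 5.28%.
June: labor force = 120.47 + 7.57 = 128.04; u = 7.57/128.04 = 5.91%.
Change = 5.91% − 5.28% = +0.63 pp.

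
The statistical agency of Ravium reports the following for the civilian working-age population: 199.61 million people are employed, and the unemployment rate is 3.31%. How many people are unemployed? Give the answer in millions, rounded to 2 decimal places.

About 6.83 million are unemployed.

Let U be the number unemployed. The labor force is E + U, and U/(E+U) = 0.0331.
So U = 0.0331 × 199.61 / (1 − 0.0331) = 6.6071 / 0.9669 ≈ 6.83 million.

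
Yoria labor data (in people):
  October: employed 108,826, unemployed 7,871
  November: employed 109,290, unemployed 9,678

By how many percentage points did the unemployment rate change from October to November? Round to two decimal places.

October: labor force = 108,826 + 7,871 = 116,697; u = 7,871/116,697 = 6.74%.
November: labor force = 109,290 + 9,678 = 118,968; u = 9,678/118,968 = 8.13%.
Change = 8.13% − 6.74% = +1.39 pp.

The unemployment rate changed by +1.39 percentage points.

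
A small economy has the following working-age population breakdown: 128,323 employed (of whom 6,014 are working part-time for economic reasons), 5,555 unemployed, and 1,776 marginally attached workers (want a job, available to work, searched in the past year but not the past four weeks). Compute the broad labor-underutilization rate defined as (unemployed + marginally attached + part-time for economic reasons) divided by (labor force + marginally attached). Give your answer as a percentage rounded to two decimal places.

Labor force = 128,323 + 5,555 = 133,878.
Numerator = 5,555 + 1,776 + 6,014 = 13,345.
Denominator = 133,878 + 1,776 = 135,654.
Broad rate = 13,345 / 135,654 = 9.84%.

Broad underutilization rate ≈ 9.84%.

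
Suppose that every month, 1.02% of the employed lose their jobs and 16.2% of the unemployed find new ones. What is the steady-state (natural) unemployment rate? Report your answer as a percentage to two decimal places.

At steady state the flows balance: s·E = f·U, so U/(E+U) = s/(s+f).
u* = 1.02 / (1.02 + 16.2) = 1.02 / 17.22 = 5.92%.

Steady-state unemployment rate ≈ 5.92%.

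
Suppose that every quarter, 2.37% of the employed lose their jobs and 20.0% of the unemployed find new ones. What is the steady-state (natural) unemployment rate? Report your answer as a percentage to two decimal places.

At steady state the flows balance: s·E = f·U, so U/(E+U) = s/(s+f).
u* = 2.37 / (2.37 + 20.0) = 2.37 / 22.37 = 10.59%.

Steady-state unemployment rate ≈ 10.59%.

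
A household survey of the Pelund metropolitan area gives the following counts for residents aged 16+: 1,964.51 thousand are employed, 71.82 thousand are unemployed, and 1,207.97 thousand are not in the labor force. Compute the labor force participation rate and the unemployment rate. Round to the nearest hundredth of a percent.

Labor force = employed + unemployed = 1,964.51 + 71.82 = 2,036.33 thousand.
Working-age population = 2,036.33 + 1,207.97 = 3,244.30 thousand.
Unemployment rate = 71.82 / 2,036.33 = 3.53%.
Labor force participation rate = 2,036.33 / 3,244.30 = 62.77%.

Labor force participation rate ≈ 62.77%; unemployment rate ≈ 3.53%.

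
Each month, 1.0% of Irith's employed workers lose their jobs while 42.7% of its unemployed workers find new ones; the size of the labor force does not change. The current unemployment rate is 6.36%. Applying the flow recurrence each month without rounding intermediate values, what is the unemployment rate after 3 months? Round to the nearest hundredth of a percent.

Unemployment rate after three months ≈ 3.01%.

With a fixed labor force, u_{t+1} = u_t + s·(1−u_t) − f·u_t = u_t·(1−s−f) + s.
Here 1−s−f = 0.563 and s = 0.010.
u_1 = 0.063600 × 0.563 + 0.010 = 0.045807.
u_2 = 0.045807 × 0.563 + 0.010 = 0.035789.
u_3 = 0.035789 × 0.563 + 0.010 = 0.030149.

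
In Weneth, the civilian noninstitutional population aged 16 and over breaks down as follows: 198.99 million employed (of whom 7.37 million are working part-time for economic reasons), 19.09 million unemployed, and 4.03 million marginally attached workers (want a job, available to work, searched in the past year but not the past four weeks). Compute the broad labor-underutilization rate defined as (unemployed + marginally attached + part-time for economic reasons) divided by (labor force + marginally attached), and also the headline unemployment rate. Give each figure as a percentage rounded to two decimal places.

Broad underutilization rate ≈ 13.73%; headline unemployment rate ≈ 8.75%.

Labor force = 198.99 + 19.09 = 218.08 million.
Numerator = 19.09 + 4.03 + 7.37 = 30.49 million.
Denominator = 218.08 + 4.03 = 222.11 million.
Broad rate = 30.49 / 222.11 = 13.73%.
Headline unemployment rate = 19.09 / 218.08 = 8.75%.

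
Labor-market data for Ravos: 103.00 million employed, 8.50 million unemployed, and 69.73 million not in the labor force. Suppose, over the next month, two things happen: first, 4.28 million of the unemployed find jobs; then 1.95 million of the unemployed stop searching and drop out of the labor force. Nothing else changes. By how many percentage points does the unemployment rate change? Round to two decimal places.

The unemployment rate changes by −5.55 percentage points.

Initially, labor force = 103.00 + 8.50 = 111.50 million, so u = 8.50/111.50 = 7.62%.
After the first change, unemployed falls and employed rises by 4.28; labor force unchanged → E = 107.28, U = 4.22, labor force = 111.50 million.
After the second change, unemployed and labor force both fall by 1.95 → E = 107.28, U = 2.27, labor force = 109.55 million.
New unemployment rate = 2.27 / 109.55 = 2.07%.
Change = 2.07% − 7.62% = −5.55 percentage points.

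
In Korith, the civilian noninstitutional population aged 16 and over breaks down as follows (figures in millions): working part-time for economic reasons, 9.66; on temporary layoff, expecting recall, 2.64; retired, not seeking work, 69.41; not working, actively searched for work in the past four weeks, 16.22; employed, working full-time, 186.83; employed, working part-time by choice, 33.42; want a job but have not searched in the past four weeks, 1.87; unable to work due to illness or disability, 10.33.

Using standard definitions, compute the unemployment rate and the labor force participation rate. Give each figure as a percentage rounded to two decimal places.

Unemployment rate ≈ 7.58%; labor force participation rate ≈ 75.30%.

Employed = 9.66 + 186.83 + 33.42 = 229.91 million (anyone who worked, including part-time for economic reasons, counts as employed).
Unemployed = 2.64 + 16.22 = 18.86 million (jobless and actively searching, or on temporary layoff).
Labor force = 229.91 + 18.86 = 248.77 million.
Not in labor force = 69.41 + 1.87 + 10.33 = 81.61 million (those not working and not actively searching are outside the labor force — including those who want a job but have given up searching).
Civilian working-age population = 248.77 + 81.61 = 330.38 million.
Unemployment rate = 18.86 / 248.77 = 7.58%.
Labor force participation rate = 248.77 / 330.38 = 75.30%.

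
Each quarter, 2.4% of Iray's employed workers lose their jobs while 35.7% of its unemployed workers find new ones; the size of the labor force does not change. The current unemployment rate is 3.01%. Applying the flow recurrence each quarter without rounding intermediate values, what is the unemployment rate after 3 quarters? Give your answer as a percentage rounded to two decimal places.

Unemployment rate after three quarters ≈ 5.52%.

With a fixed labor force, u_{t+1} = u_t + s·(1−u_t) − f·u_t = u_t·(1−s−f) + s.
Here 1−s−f = 0.619 and s = 0.024.
u_1 = 0.030100 × 0.619 + 0.024 = 0.042632.
u_2 = 0.042632 × 0.619 + 0.024 = 0.050389.
u_3 = 0.050389 × 0.619 + 0.024 = 0.055191.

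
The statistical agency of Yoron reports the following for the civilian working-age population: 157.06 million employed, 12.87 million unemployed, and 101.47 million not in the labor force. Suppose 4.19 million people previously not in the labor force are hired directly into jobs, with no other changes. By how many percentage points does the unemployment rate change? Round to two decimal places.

Initially, labor force = 157.06 + 12.87 = 169.93 million, so u = 12.87/169.93 = 7.57%.
After the change, employed and labor force both rise by 4.19; unemployed unchanged → E = 161.25, U = 12.87, labor force = 174.12 million.
New unemployment rate = 12.87 / 174.12 = 7.39%.
Change = 7.39% − 7.57% = −0.18 percentage points.

The unemployment rate changes by −0.18 percentage points.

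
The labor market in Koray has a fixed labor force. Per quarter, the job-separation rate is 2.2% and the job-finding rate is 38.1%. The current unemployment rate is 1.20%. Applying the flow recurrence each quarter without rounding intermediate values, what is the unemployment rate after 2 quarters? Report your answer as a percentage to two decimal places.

With a fixed labor force, u_{t+1} = u_t + s·(1−u_t) − f·u_t = u_t·(1−s−f) + s.
Here 1−s−f = 0.597 and s = 0.022.
u_1 = 0.012000 × 0.597 + 0.022 = 0.029164.
u_2 = 0.029164 × 0.597 + 0.022 = 0.039411.

Unemployment rate after two quarters ≈ 3.94%.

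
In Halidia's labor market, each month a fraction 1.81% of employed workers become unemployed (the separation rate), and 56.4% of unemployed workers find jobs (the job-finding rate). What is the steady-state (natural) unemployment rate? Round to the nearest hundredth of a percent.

At steady state the flows balance: s·E = f·U, so U/(E+U) = s/(s+f).
u* = 1.81 / (1.81 + 56.4) = 1.81 / 58.21 = 3.11%.

Steady-state unemployment rate ≈ 3.11%.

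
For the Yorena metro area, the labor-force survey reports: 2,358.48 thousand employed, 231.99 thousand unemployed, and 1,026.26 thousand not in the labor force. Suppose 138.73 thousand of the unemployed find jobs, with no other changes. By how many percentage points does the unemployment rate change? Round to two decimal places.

The unemployment rate changes by −5.36 percentage points.

Initially, labor force = 2,358.48 + 231.99 = 2,590.47 thousand, so u = 231.99/2,590.47 = 8.96%.
After the change, unemployed falls and employed rises by 138.73; labor force unchanged → E = 2,497.21, U = 93.26, labor force = 2,590.47 thousand.
New unemployment rate = 93.26 / 2,590.47 = 3.60%.
Change = 3.60% − 8.96% = −5.36 percentage points.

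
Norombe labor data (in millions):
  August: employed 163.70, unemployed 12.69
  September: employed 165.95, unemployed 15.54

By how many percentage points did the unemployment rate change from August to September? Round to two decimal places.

The unemployment rate changed by +1.37 percentage points.

August: labor force = 163.70 + 12.69 = 176.39; u = 12.69/176.39 = 7.19%.
September: labor force = 165.95 + 15.54 = 181.49; u = 15.54/181.49 = 8.56%.
Change = 8.56% − 7.19% = +1.37 pp.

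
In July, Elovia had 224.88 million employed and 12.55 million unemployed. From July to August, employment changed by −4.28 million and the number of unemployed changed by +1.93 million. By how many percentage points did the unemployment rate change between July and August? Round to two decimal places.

July: labor force = 224.88 + 12.55 = 237.43; u = 12.55/237.43 = 5.29%.
August: labor force = 220.60 + 14.48 = 235.08; u = 14.48/235.08 = 6.16%.
Change = 6.16% − 5.29% = +0.87 pp.

The unemployment rate changed by +0.87 percentage points.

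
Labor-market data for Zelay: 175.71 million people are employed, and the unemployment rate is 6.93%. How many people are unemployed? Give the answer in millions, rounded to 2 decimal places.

About 13.08 million are unemployed.

Let U be the number unemployed. The labor force is E + U, and U/(E+U) = 0.0693.
So U = 0.0693 × 175.71 / (1 − 0.0693) = 12.1767 / 0.9307 ≈ 13.08 million.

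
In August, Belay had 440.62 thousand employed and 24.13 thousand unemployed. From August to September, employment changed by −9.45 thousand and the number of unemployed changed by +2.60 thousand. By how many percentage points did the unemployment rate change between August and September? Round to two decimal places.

The unemployment rate changed by +0.65 percentage points.

August: labor force = 440.62 + 24.13 = 464.75; u = 24.13/464.75 = 5.19%.
September: labor force = 431.17 + 26.73 = 457.90; u = 26.73/457.90 = 5.84%.
Change = 5.84% − 5.19% = +0.65 pp.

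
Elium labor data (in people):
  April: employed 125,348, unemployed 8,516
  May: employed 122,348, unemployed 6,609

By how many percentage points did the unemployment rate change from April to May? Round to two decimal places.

The unemployment rate changed by −1.24 percentage points.

April: labor force = 125,348 + 8,516 = 133,864; u = 8,516/133,864 = 6.36%.
May: labor force = 122,348 + 6,609 = 128,957; u = 6,609/128,957 = 5.12%.
Change = 5.12% − 6.36% = −1.24 pp.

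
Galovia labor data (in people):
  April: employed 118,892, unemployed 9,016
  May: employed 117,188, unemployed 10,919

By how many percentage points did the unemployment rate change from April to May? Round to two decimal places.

April: labor force = 118,892 + 9,016 = 127,908; u = 9,016/127,908 = 7.05%.
May: labor force = 117,188 + 10,919 = 128,107; u = 10,919/128,107 = 8.52%.
Change = 8.52% − 7.05% = +1.47 pp.

The unemployment rate changed by +1.47 percentage points.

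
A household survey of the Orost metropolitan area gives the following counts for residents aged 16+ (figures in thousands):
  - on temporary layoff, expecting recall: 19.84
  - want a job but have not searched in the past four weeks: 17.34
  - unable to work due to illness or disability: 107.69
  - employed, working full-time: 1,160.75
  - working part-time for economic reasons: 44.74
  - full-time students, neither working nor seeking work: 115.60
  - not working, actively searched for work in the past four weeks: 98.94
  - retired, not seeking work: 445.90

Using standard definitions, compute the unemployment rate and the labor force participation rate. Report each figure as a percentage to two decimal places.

Unemployment rate ≈ 8.97%; labor force participation rate ≈ 65.86%.

Employed = 1,160.75 + 44.74 = 1,205.49 thousand (anyone who worked, including part-time for economic reasons, counts as employed).
Unemployed = 19.84 + 98.94 = 118.78 thousand (jobless and actively searching, or on temporary layoff).
Labor force = 1,205.49 + 118.78 = 1,324.27 thousand.
Not in labor force = 17.34 + 107.69 + 115.60 + 445.90 = 686.53 thousand (those not working and not actively searching are outside the labor force — including those who want a job but have given up searching).
Civilian working-age population = 1,324.27 + 686.53 = 2,010.80 thousand.
Unemployment rate = 118.78 / 1,324.27 = 8.97%.
Labor force participation rate = 1,324.27 / 2,010.80 = 65.86%.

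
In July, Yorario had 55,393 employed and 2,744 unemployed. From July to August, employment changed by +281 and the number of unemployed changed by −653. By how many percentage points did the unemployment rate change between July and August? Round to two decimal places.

The unemployment rate changed by −1.10 percentage points.

July: labor force = 55,393 + 2,744 = 58,137; u = 2,744/58,137 = 4.72%.
August: labor force = 55,674 + 2,091 = 57,765; u = 2,091/57,765 = 3.62%.
Change = 3.62% − 4.72% = −1.10 pp.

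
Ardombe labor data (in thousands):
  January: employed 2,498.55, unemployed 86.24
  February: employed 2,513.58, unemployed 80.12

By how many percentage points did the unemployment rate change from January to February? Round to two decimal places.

The unemployment rate changed by −0.25 percentage points.

January: labor force = 2,498.55 + 86.24 = 2,584.79; u = 86.24/2,584.79 = 3.34%.
February: labor force = 2,513.58 + 80.12 = 2,593.70; u = 80.12/2,593.70 = 3.09%.
Change = 3.09% − 3.34% = −0.25 pp.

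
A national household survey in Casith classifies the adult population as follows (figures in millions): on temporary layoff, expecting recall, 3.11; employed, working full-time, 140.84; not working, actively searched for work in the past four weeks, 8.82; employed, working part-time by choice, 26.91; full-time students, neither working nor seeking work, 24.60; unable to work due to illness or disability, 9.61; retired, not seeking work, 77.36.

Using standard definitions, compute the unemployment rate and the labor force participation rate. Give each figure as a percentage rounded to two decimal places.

Employed = 140.84 + 26.91 = 167.75 million.
Unemployed = 3.11 + 8.82 = 11.93 million (jobless and actively searching, or on temporary layoff).
Labor force = 167.75 + 11.93 = 179.68 million.
Not in labor force = 24.60 + 9.61 + 77.36 = 111.57 million (those not working and not actively searching are outside the labor force).
Civilian working-age population = 179.68 + 111.57 = 291.25 million.
Unemployment rate = 11.93 / 179.68 = 6.64%.
Labor force participation rate = 179.68 / 291.25 = 61.69%.

Unemployment rate ≈ 6.64%; labor force participation rate ≈ 61.69%.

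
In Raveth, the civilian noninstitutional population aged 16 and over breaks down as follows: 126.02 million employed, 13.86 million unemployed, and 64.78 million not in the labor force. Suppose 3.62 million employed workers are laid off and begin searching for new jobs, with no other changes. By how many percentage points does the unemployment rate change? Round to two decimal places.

The unemployment rate changes by +2.59 percentage points.

Initially, labor force = 126.02 + 13.86 = 139.88 million, so u = 13.86/139.88 = 9.91%.
After the change, employed falls and unemployed rises by 3.62; labor force unchanged → E = 122.40, U = 17.48, labor force = 139.88 million.
New unemployment rate = 17.48 / 139.88 = 12.50%.
Change = 12.50% − 9.91% = +2.59 percentage points.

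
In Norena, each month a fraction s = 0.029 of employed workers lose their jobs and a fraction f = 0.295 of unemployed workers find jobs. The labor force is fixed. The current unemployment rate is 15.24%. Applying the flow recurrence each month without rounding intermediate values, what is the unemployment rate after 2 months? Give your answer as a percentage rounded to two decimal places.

Unemployment rate after two months ≈ 11.82%.

With a fixed labor force, u_{t+1} = u_t + s·(1−u_t) − f·u_t = u_t·(1−s−f) + s.
Here 1−s−f = 0.676 and s = 0.029.
u_1 = 0.152400 × 0.676 + 0.029 = 0.132022.
u_2 = 0.132022 × 0.676 + 0.029 = 0.118247.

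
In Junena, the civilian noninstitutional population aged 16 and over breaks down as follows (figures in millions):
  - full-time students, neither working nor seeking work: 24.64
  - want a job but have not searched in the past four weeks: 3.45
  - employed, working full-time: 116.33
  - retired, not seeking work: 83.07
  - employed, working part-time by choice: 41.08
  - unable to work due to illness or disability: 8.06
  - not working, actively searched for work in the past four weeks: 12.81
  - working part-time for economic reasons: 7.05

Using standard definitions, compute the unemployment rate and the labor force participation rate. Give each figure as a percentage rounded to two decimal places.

Unemployment rate ≈ 7.23%; labor force participation rate ≈ 59.79%.

Employed = 116.33 + 41.08 + 7.05 = 164.46 million (anyone who worked, including part-time for economic reasons, counts as employed).
Unemployed = 12.81 million.
Labor force = 164.46 + 12.81 = 177.27 million.
Not in labor force = 24.64 + 3.45 + 83.07 + 8.06 = 119.22 million (those not working and not actively searching are outside the labor force — including those who want a job but have given up searching).
Civilian working-age population = 177.27 + 119.22 = 296.49 million.
Unemployment rate = 12.81 / 177.27 = 7.23%.
Labor force participation rate = 177.27 / 296.49 = 59.79%.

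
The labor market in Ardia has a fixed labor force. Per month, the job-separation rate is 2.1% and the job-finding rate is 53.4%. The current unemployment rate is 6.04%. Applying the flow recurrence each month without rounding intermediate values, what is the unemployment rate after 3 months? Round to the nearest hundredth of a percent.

With a fixed labor force, u_{t+1} = u_t + s·(1−u_t) − f·u_t = u_t·(1−s−f) + s.
Here 1−s−f = 0.445 and s = 0.021.
u_1 = 0.060400 × 0.445 + 0.021 = 0.047878.
u_2 = 0.047878 × 0.445 + 0.021 = 0.042306.
u_3 = 0.042306 × 0.445 + 0.021 = 0.039826.

Unemployment rate after three months ≈ 3.98%.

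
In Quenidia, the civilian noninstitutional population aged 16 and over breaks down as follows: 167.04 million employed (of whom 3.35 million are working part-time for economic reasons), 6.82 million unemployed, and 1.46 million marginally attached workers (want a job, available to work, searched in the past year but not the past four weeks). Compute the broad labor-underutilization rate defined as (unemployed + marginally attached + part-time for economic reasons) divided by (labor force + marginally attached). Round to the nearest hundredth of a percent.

Broad underutilization rate ≈ 6.63%.

Labor force = 167.04 + 6.82 = 173.86 million.
Numerator = 6.82 + 1.46 + 3.35 = 11.63 million.
Denominator = 173.86 + 1.46 = 175.32 million.
Broad rate = 11.63 / 175.32 = 6.63%.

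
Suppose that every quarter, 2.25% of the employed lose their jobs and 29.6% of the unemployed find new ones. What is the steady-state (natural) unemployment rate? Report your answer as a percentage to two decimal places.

At steady state the flows balance: s·E = f·U, so U/(E+U) = s/(s+f).
u* = 2.25 / (2.25 + 29.6) = 2.25 / 31.85 = 7.06%.

Steady-state unemployment rate ≈ 7.06%.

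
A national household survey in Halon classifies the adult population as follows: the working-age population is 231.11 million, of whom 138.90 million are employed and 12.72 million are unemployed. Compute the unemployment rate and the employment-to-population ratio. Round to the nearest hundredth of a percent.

Unemployment rate ≈ 8.39%; employment-population ratio ≈ 60.10%.

Labor force = employed + unemployed = 138.90 + 12.72 = 151.62 million.
Unemployment rate = 12.72 / 151.62 = 8.39%.
Employment-population ratio = 138.90 / 231.11 = 60.10%.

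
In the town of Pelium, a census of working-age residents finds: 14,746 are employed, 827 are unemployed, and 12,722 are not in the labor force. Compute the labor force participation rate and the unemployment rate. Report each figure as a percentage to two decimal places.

Labor force participation rate ≈ 55.04%; unemployment rate ≈ 5.31%.

Labor force = employed + unemployed = 14,746 + 827 = 15,573.
Working-age population = 15,573 + 12,722 = 28,295.
Unemployment rate = 827 / 15,573 = 5.31%.
Labor force participation rate = 15,573 / 28,295 = 55.04%.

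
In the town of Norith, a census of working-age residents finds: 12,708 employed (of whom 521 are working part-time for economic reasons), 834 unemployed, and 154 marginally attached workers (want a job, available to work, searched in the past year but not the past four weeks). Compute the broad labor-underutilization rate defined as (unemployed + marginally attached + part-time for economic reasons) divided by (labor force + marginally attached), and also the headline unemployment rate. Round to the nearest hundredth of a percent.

Broad underutilization rate ≈ 11.02%; headline unemployment rate ≈ 6.16%.

Labor force = 12,708 + 834 = 13,542.
Numerator = 834 + 154 + 521 = 1,509.
Denominator = 13,542 + 154 = 13,696.
Broad rate = 1,509 / 13,696 = 11.02%.
Headline unemployment rate = 834 / 13,542 = 6.16%.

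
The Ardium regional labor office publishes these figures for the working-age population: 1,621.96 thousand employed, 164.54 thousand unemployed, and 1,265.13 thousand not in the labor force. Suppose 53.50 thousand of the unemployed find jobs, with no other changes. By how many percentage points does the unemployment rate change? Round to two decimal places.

Initially, labor force = 1,621.96 + 164.54 = 1,786.50 thousand, so u = 164.54/1,786.50 = 9.21%.
After the change, unemployed falls and employed rises by 53.50; labor force unchanged → E = 1,675.46, U = 111.04, labor force = 1,786.50 thousand.
New unemployment rate = 111.04 / 1,786.50 = 6.22%.
Change = 6.22% − 9.21% = −2.99 percentage points.

The unemployment rate changes by −2.99 percentage points.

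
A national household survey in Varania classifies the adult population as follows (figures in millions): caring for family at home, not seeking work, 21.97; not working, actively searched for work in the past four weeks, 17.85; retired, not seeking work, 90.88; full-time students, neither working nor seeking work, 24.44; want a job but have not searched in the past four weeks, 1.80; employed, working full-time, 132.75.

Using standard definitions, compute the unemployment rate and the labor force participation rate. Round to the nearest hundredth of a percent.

Employed = 132.75 million.
Unemployed = 17.85 million.
Labor force = 132.75 + 17.85 = 150.60 million.
Not in labor force = 21.97 + 90.88 + 24.44 + 1.80 = 139.09 million (those not working and not actively searching are outside the labor force — including those who want a job but have given up searching).
Civilian working-age population = 150.60 + 139.09 = 289.69 million.
Unemployment rate = 17.85 / 150.60 = 11.85%.
Labor force participation rate = 150.60 / 289.69 = 51.99%.

Unemployment rate ≈ 11.85%; labor force participation rate ≈ 51.99%.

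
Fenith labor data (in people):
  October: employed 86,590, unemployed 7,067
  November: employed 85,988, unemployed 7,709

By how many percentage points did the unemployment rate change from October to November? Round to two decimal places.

October: labor force = 86,590 + 7,067 = 93,657; u = 7,067/93,657 = 7.55%.
November: labor force = 85,988 + 7,709 = 93,697; u = 7,709/93,697 = 8.23%.
Change = 8.23% − 7.55% = +0.68 pp.

The unemployment rate changed by +0.68 percentage points.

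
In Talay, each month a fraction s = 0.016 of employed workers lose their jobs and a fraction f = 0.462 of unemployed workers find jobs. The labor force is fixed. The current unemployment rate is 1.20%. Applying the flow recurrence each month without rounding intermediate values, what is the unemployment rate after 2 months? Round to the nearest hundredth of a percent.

With a fixed labor force, u_{t+1} = u_t + s·(1−u_t) − f·u_t = u_t·(1−s−f) + s.
Here 1−s−f = 0.522 and s = 0.016.
u_1 = 0.012000 × 0.522 + 0.016 = 0.022264.
u_2 = 0.022264 × 0.522 + 0.016 = 0.027622.

Unemployment rate after two months ≈ 2.76%.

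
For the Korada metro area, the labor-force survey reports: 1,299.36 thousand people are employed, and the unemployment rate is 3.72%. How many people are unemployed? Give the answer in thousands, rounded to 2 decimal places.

About 50.20 thousand are unemployed.

Let U be the number unemployed. The labor force is E + U, and U/(E+U) = 0.0372.
So U = 0.0372 × 1,299.36 / (1 − 0.0372) = 48.3362 / 0.9628 ≈ 50.20 thousand.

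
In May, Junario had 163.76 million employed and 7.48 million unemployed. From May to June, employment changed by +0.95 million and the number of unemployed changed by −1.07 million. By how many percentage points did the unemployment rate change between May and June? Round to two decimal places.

The unemployment rate changed by −0.62 percentage points.

May: labor force = 163.76 + 7.48 = 171.24; u = 7.48/171.24 = 4.37%.
June: labor force = 164.71 + 6.41 = 171.12; u = 6.41/171.12 = 3.75%.
Change = 3.75% − 4.37% = −0.62 pp.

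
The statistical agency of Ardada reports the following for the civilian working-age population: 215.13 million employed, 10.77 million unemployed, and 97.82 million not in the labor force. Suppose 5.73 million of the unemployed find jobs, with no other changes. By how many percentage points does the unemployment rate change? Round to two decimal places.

Initially, labor force = 215.13 + 10.77 = 225.90 million, so u = 10.77/225.90 = 4.77%.
After the change, unemployed falls and employed rises by 5.73; labor force unchanged → E = 220.86, U = 5.04, labor force = 225.90 million.
New unemployment rate = 5.04 / 225.90 = 2.23%.
Change = 2.23% − 4.77% = −2.54 percentage points.

The unemployment rate changes by −2.54 percentage points.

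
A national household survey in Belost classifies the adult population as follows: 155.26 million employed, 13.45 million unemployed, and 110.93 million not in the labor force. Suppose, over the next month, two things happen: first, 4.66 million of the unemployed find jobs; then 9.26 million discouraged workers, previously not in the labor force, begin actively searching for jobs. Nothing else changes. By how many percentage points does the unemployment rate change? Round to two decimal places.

The unemployment rate changes by +2.17 percentage points.

Initially, labor force = 155.26 + 13.45 = 168.71 million, so u = 13.45/168.71 = 7.97%.
After the first change, unemployed falls and employed rises by 4.66; labor force unchanged → E = 159.92, U = 8.79, labor force = 168.71 million.
After the second change, unemployed and labor force both rise by 9.26 → E = 159.92, U = 18.05, labor force = 177.97 million.
New unemployment rate = 18.05 / 177.97 = 10.14%.
Change = 10.14% − 7.97% = +2.17 percentage points.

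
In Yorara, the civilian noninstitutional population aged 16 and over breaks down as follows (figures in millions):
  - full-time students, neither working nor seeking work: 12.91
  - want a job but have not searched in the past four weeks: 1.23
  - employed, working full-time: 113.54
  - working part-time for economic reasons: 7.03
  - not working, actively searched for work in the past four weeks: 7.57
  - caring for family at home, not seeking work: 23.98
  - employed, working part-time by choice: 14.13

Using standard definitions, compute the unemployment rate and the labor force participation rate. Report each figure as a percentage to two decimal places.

Employed = 113.54 + 7.03 + 14.13 = 134.70 million (anyone who worked, including part-time for economic reasons, counts as employed).
Unemployed = 7.57 million.
Labor force = 134.70 + 7.57 = 142.27 million.
Not in labor force = 12.91 + 1.23 + 23.98 = 38.12 million (those not working and not actively searching are outside the labor force — including those who want a job but have given up searching).
Civilian working-age population = 142.27 + 38.12 = 180.39 million.
Unemployment rate = 7.57 / 142.27 = 5.32%.
Labor force participation rate = 142.27 / 180.39 = 78.87%.

Unemployment rate ≈ 5.32%; labor force participation rate ≈ 78.87%.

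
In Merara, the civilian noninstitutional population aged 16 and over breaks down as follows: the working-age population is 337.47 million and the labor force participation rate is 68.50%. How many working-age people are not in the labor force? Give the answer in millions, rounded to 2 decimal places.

Share not in the labor force = 1 − 0.6850 = 0.3150.
Not in labor force = 0.3150 × 337.47 ≈ 106.30 million.

About 106.30 million are not in the labor force.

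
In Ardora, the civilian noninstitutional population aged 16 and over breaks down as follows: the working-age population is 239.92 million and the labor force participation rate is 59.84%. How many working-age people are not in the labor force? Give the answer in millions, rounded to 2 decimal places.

Share not in the labor force = 1 − 0.5984 = 0.4016.
Not in labor force = 0.4016 × 239.92 ≈ 96.35 million.

About 96.35 million are not in the labor force.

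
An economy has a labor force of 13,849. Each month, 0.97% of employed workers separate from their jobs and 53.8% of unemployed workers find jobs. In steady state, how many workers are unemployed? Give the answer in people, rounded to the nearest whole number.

About 245 are unemployed in steady state.

Steady-state unemployment rate u* = s/(s+f) = 0.97/(0.97+53.8) = 0.017710.
Unemployed = u* × labor force = 0.017710 × 13,849 ≈ 245.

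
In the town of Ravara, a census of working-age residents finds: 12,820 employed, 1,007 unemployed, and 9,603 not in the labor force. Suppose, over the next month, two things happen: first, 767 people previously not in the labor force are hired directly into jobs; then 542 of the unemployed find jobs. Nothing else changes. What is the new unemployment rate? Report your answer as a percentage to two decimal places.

Initially, labor force = 12,820 + 1,007 = 13,827, so u = 1,007/13,827 = 7.28%.
After the first change, employed and labor force both rise by 767; unemployed unchanged → E = 13,587, U = 1,007, labor force = 14,594.
After the second change, unemployed falls and employed rises by 542; labor force unchanged → E = 14,129, U = 465, labor force = 14,594.
New unemployment rate = 465 / 14,594 = 3.19%.

New unemployment rate ≈ 3.19%.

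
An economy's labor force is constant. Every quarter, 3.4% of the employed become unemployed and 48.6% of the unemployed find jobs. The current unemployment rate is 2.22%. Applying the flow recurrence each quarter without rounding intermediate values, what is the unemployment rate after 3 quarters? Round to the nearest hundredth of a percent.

Unemployment rate after three quarters ≈ 6.06%.

With a fixed labor force, u_{t+1} = u_t + s·(1−u_t) − f·u_t = u_t·(1−s−f) + s.
Here 1−s−f = 0.480 and s = 0.034.
u_1 = 0.022200 × 0.480 + 0.034 = 0.044656.
u_2 = 0.044656 × 0.480 + 0.034 = 0.055435.
u_3 = 0.055435 × 0.480 + 0.034 = 0.060609.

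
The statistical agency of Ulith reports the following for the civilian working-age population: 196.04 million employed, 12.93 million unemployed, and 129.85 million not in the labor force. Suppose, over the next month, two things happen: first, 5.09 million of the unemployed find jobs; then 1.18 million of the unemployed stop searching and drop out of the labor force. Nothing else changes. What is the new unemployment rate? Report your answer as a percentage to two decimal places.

New unemployment rate ≈ 3.21%.

Initially, labor force = 196.04 + 12.93 = 208.97 million, so u = 12.93/208.97 = 6.19%.
After the first change, unemployed falls and employed rises by 5.09; labor force unchanged → E = 201.13, U = 7.84, labor force = 208.97 million.
After the second change, unemployed and labor force both fall by 1.18 → E = 201.13, U = 6.66, labor force = 207.79 million.
New unemployment rate = 6.66 / 207.79 = 3.21%.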